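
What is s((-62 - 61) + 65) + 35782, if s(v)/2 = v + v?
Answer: 35550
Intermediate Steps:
s(v) = 4*v (s(v) = 2*(v + v) = 2*(2*v) = 4*v)
s((-62 - 61) + 65) + 35782 = 4*((-62 - 61) + 65) + 35782 = 4*(-123 + 65) + 35782 = 4*(-58) + 35782 = -232 + 35782 = 35550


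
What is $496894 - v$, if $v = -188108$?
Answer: $685002$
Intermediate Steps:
$496894 - v = 496894 - -188108 = 496894 + 188108 = 685002$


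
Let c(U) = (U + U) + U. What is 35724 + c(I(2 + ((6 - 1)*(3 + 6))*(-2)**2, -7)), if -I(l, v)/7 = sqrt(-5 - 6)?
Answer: 35724 - 21*I*sqrt(11) ≈ 35724.0 - 69.649*I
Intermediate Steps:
I(l, v) = -7*I*sqrt(11) (I(l, v) = -7*sqrt(-5 - 6) = -7*I*sqrt(11))
c(U) = 3*U (c(U) = 2*U + U = 3*U)
35724 + c(I(2 + ((6 - 1)*(3 + 6))*(-2)**2, -7)) = 35724 + 3*(-7*I*sqrt(11)) = 35724 - 21*I*sqrt(11)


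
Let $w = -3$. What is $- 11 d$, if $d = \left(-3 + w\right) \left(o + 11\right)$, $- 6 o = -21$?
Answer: $957$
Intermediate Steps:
$o = \frac{7}{2}$ ($o = \left(- \frac{1}{6}\right) \left(-21\right) = \frac{7}{2} \approx 3.5$)
$d = -87$ ($d = \left(-3 - 3\right) \left(\frac{7}{2} + 11\right) = \left(-6\right) \frac{29}{2} = -87$)
$- 11 d = \left(-11\right) \left(-87\right) = 957$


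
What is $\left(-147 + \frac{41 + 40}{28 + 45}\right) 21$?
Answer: $- \frac{223650}{73} \approx -3063.7$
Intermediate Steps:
$\left(-147 + \frac{41 + 40}{28 + 45}\right) 21 = \left(-147 + \frac{81}{73}\right) 21 = \left(- \frac{10650}{73}\right) 21 = - \frac{223650}{73}$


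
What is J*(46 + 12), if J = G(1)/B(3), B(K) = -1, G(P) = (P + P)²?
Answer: -232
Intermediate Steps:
G(P) = 4*P² (G(P) = (2*P)² = 4*P²)
J = -4 (J = (4*1²)/(-1) = (4*1)*(-1) = 4*(-1) = -4)
J*(46 + 12) = -4*(46 + 12) = -4*58 = -232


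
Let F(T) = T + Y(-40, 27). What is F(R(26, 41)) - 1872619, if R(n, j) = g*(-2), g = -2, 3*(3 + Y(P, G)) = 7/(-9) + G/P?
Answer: -2022427963/1080 ≈ -1.8726e+6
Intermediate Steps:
Y(P, G) = -88/27 + G/(3*P) (Y(P, G) = -3 + (7/(-9) + G/P)/3 = -3 + (7*(-⅑) + G/P)/3 = -3 + (-7/9 + G/P)/3 = -3 + (-7/27 + G/(3*P)) = -88/27 + G/(3*P))
R(n, j) = 4 (R(n, j) = -2*(-2) = 4)
F(T) = -3763/1080 + T (F(T) = T + (-88/27 + (⅓)*27/(-40)) = T + (-88/27 + (⅓)*27*(-1/40)) = T + (-88/27 - 9/40) = T - 3763/1080 = -3763/1080 + T)
F(R(26, 41)) - 1872619 = (-3763/1080 + 4) - 1872619 = 557/1080 - 1872619 = -2022427963/1080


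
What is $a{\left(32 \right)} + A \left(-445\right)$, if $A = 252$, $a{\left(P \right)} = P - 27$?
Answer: $-112135$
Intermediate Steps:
$a{\left(P \right)} = -27 + P$
$a{\left(32 \right)} + A \left(-445\right) = \left(-27 + 32\right) + 252 \left(-445\right) = 5 - 112140 = -112135$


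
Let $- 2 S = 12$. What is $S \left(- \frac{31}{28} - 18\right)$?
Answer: $\frac{1605}{14} \approx 114.64$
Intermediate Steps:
$S = -6$ ($S = \left(- \frac{1}{2}\right) 12 = -6$)
$S \left(- \frac{31}{28} - 18\right) = - 6 \left(- \frac{31}{28} - 18\right) = \left(-6\right) \left(- \frac{535}{28}\right) = \frac{1605}{14}$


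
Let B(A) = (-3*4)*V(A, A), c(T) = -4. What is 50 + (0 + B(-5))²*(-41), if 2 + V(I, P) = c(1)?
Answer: -212494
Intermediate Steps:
V(I, P) = -6 (V(I, P) = -2 - 4 = -6)
B(A) = 72 (B(A) = -3*4*(-6) = -12*(-6) = 72)
50 + (0 + B(-5))²*(-41) = 50 + (0 + 72)²*(-41) = 50 + 72²*(-41) = 50 + 5184*(-41) = 50 - 212544 = -212494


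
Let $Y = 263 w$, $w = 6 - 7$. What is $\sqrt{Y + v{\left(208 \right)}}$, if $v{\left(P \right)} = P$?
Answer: $i \sqrt{55} \approx 7.4162 i$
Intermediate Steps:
$w = -1$
$Y = -263$ ($Y = 263 \left(-1\right) = -263$)
$\sqrt{Y + v{\left(208 \right)}} = \sqrt{-263 + 208} = \sqrt{-55} = i \sqrt{55}$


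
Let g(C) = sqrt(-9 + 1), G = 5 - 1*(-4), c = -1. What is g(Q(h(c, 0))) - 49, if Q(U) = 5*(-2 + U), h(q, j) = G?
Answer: -49 + 2*I*sqrt(2) ≈ -49.0 + 2.8284*I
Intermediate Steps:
G = 9 (G = 5 + 4 = 9)
h(q, j) = 9
Q(U) = -10 + 5*U
g(C) = 2*I*sqrt(2) (g(C) = sqrt(-8) = 2*I*sqrt(2))
g(Q(h(c, 0))) - 49 = 2*I*sqrt(2) - 49 = -49 + 2*I*sqrt(2)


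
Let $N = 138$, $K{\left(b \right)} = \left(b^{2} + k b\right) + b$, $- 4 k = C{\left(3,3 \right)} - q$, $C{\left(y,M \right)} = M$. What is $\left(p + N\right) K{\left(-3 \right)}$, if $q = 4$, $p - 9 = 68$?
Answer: $\frac{4515}{4} \approx 1128.8$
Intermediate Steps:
$p = 77$ ($p = 9 + 68 = 77$)
$k = \frac{1}{4}$ ($k = - \frac{3 - 4}{4} = \left(- \frac{1}{4}\right) \left(-1\right) = \frac{1}{4} \approx 0.25$)
$K{\left(b \right)} = b^{2} + \frac{5 b}{4}$ ($K{\left(b \right)} = \left(b^{2} + \frac{b}{4}\right) + b = b^{2} + \frac{5 b}{4}$)
$\left(p + N\right) K{\left(-3 \right)} = \left(77 + 138\right) \frac{1}{4} \left(-3\right) \left(5 + 4 \left(-3\right)\right) = 215 \cdot \frac{1}{4} \left(-3\right) \left(5 - 12\right) = 215 \cdot \frac{1}{4} \left(-3\right) \left(-7\right) = 215 \cdot \frac{21}{4} = \frac{4515}{4}$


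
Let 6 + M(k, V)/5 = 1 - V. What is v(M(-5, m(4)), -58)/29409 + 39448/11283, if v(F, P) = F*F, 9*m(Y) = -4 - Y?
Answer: 31452128489/8959187169 ≈ 3.5106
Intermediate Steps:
m(Y) = -4/9 - Y/9 (m(Y) = (-4 - Y)/9 = -4/9 - Y/9)
M(k, V) = -25 - 5*V (M(k, V) = -30 + 5*(1 - V) = -30 + (5 - 5*V) = -25 - 5*V)
v(F, P) = F**2
v(M(-5, m(4)), -58)/29409 + 39448/11283 = (-25 - 5*(-4/9 - 1/9*4))**2/29409 + 39448/11283 = (-25 - 5*(-4/9 - 4/9))**2*(1/29409) + 39448*(1/11283) = (-25 - 5*(-8/9))**2*(1/29409) + 39448/11283 = (-25 + 40/9)**2*(1/29409) + 39448/11283 = (-185/9)**2*(1/29409) + 39448/11283 = (34225/81)*(1/29409) + 39448/11283 = 34225/2382129 + 39448/11283 = 31452128489/8959187169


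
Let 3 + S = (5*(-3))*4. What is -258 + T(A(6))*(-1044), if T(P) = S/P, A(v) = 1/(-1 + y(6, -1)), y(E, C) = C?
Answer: -131802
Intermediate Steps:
S = -63 (S = -3 + (5*(-3))*4 = -3 - 15*4 = -3 - 60 = -63)
A(v) = -1/2 (A(v) = 1/(-1 - 1) = 1/(-2) = -1/2)
T(P) = -63/P
-258 + T(A(6))*(-1044) = -258 - 63/(-1/2)*(-1044) = -258 - 63*(-2)*(-1044) = -258 + 126*(-1044) = -258 - 131544 = -131802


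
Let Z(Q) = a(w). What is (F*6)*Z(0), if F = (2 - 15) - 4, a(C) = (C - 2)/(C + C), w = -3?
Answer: -85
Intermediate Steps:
a(C) = (-2 + C)/(2*C) (a(C) = (-2 + C)/((2*C)) = (-2 + C)*(1/(2*C)) = (-2 + C)/(2*C))
Z(Q) = 5/6 (Z(Q) = (1/2)*(-2 - 3)/(-3) = (1/2)*(-1/3)*(-5) = 5/6)
F = -17 (F = -13 - 4 = -17)
(F*6)*Z(0) = -17*6*(5/6) = -102*5/6 = -85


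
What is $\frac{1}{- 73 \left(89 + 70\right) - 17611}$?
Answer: $- \frac{1}{29218} \approx -3.4225 \cdot 10^{-5}$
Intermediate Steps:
$\frac{1}{- 73 \left(89 + 70\right) - 17611} = \frac{1}{\left(-73\right) 159 - 17611} = \frac{1}{-11607 - 17611} = \frac{1}{-29218} = - \frac{1}{29218}$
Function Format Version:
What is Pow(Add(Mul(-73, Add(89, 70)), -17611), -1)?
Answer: Rational(-1, 29218) ≈ -3.4225e-5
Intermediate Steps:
Pow(Add(Mul(-73, Add(89, 70)), -17611), -1) = Pow(Add(Mul(-73, 159), -17611), -1) = Pow(Add(-11607, -17611), -1) = Pow(-29218, -1) = Rational(-1, 29218)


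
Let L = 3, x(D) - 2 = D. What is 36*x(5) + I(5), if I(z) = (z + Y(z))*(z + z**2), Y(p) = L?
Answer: 492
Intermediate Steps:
x(D) = 2 + D
Y(p) = 3
I(z) = (3 + z)*(z + z**2) (I(z) = (z + 3)*(z + z**2) = (3 + z)*(z + z**2))
36*x(5) + I(5) = 36*(2 + 5) + 5*(3 + 5**2 + 4*5) = 36*7 + 5*(3 + 25 + 20) = 252 + 5*48 = 252 + 240 = 492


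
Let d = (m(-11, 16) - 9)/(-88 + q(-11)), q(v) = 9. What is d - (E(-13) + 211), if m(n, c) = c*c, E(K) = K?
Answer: -15889/79 ≈ -201.13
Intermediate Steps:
m(n, c) = c²
d = -247/79 (d = (16² - 9)/(-88 + 9) = (256 - 9)/(-79) = 247*(-1/79) = -247/79 ≈ -3.1266)
d - (E(-13) + 211) = -247/79 - (-13 + 211) = -247/79 - 1*198 = -247/79 - 198 = -15889/79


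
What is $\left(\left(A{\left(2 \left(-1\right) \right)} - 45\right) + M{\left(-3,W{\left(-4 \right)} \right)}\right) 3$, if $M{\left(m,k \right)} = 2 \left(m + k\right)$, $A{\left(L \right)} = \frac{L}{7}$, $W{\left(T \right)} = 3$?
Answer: $- \frac{951}{7} \approx -135.86$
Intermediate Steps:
$A{\left(L \right)} = \frac{L}{7}$ ($A{\left(L \right)} = L \frac{1}{7} = \frac{L}{7}$)
$M{\left(m,k \right)} = 2 k + 2 m$ ($M{\left(m,k \right)} = 2 \left(k + m\right) = 2 k + 2 m$)
$\left(\left(A{\left(2 \left(-1\right) \right)} - 45\right) + M{\left(-3,W{\left(-4 \right)} \right)}\right) 3 = \left(\left(\frac{2 \left(-1\right)}{7} - 45\right) + \left(2 \cdot 3 + 2 \left(-3\right)\right)\right) 3 = \left(\left(\frac{1}{7} \left(-2\right) - 45\right) + \left(6 - 6\right)\right) 3 = \left(\left(- \frac{2}{7} - 45\right) + 0\right) 3 = \left(- \frac{317}{7} + 0\right) 3 = \left(- \frac{317}{7}\right) 3 = - \frac{951}{7}$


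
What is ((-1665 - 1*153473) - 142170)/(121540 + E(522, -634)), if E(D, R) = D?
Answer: -148654/61031 ≈ -2.4357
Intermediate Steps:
((-1665 - 1*153473) - 142170)/(121540 + E(522, -634)) = ((-1665 - 1*153473) - 142170)/(121540 + 522) = ((-1665 - 153473) - 142170)/122062 = (-155138 - 142170)*(1/122062) = -297308*1/122062 = -148654/61031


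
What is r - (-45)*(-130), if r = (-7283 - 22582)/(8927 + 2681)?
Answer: -67936665/11608 ≈ -5852.6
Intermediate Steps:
r = -29865/11608 ≈ -2.5728
r - (-45)*(-130) = -29865/11608 - (-45)*(-130) = -29865/11608 - 1*5850 = -29865/11608 - 5850 = -67936665/11608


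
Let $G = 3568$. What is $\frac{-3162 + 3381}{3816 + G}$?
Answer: $\frac{219}{7384} \approx 0.029659$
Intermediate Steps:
$\frac{-3162 + 3381}{3816 + G} = \frac{-3162 + 3381}{3816 + 3568} = \frac{219}{7384}$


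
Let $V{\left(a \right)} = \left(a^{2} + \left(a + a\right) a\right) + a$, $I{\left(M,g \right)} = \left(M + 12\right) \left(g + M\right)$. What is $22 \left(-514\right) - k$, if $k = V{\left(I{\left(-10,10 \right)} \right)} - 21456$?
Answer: $10148$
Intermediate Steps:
$I{\left(M,g \right)} = \left(12 + M\right) \left(M + g\right)$
$V{\left(a \right)} = a + 3 a^{2}$ ($V{\left(a \right)} = \left(a^{2} + 2 a a\right) + a = \left(a^{2} + 2 a^{2}\right) + a = 3 a^{2} + a = a + 3 a^{2}$)
$k = -21456$ ($k = \left(\left(-10\right)^{2} + 12 \left(-10\right) + 12 \cdot 10 - 100\right) \left(1 + 3 \left(\left(-10\right)^{2} + 12 \left(-10\right) + 12 \cdot 10 - 100\right)\right) - 21456 = \left(100 - 120 + 120 - 100\right) \left(1 + 3 \left(100 - 120 + 120 - 100\right)\right) - 21456 = 0 \left(1 + 3 \cdot 0\right) - 21456 = 0 \left(1 + 0\right) - 21456 = 0 \cdot 1 - 21456 = 0 - 21456 = -21456$)
$22 \left(-514\right) - k = 22 \left(-514\right) - -21456 = -11308 + 21456 = 10148$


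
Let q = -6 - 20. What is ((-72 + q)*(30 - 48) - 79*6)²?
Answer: 1664100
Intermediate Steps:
q = -26
((-72 + q)*(30 - 48) - 79*6)² = ((-72 - 26)*(30 - 48) - 79*6)² = (-98*(-18) - 474)² = (1764 - 474)² = 1290² = 1664100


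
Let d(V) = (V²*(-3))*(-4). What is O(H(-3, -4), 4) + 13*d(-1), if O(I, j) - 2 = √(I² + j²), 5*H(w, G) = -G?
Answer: 158 + 4*√26/5 ≈ 162.08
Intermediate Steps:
H(w, G) = -G/5 (H(w, G) = (-G)/5 = -G/5)
d(V) = 12*V² (d(V) = -3*V²*(-4) = 12*V²)
O(I, j) = 2 + √(I² + j²)
O(H(-3, -4), 4) + 13*d(-1) = (2 + √((-⅕*(-4))² + 4²)) + 13*(12*(-1)²) = (2 + √((⅘)² + 16)) + 13*(12*1) = (2 + √(16/25 + 16)) + 13*12 = (2 + √(416/25)) + 156 = (2 + 4*√26/5) + 156 = 158 + 4*√26/5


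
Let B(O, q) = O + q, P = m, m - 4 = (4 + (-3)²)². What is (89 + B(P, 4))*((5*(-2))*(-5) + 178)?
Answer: 60648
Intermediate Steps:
m = 173 (m = 4 + (4 + (-3)²)² = 4 + (4 + 9)² = 4 + 13² = 4 + 169 = 173)
P = 173
(89 + B(P, 4))*((5*(-2))*(-5) + 178) = (89 + (173 + 4))*((5*(-2))*(-5) + 178) = (89 + 177)*(-10*(-5) + 178) = 266*(50 + 178) = 266*228 = 60648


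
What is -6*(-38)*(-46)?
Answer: -10488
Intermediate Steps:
-6*(-38)*(-46) = 228*(-46) = -10488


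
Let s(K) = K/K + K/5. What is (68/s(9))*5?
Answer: 850/7 ≈ 121.43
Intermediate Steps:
s(K) = 1 + K/5 (s(K) = 1 + K*(⅕) = 1 + K/5)
(68/s(9))*5 = (68/(1 + (⅕)*9))*5 = (68/(1 + 9/5))*5 = (68/(14/5))*5 = (68*(5/14))*5 = (170/7)*5 = 850/7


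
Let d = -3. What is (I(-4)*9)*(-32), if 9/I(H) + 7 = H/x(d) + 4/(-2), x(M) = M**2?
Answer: 23328/85 ≈ 274.45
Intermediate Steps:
I(H) = 9/(-9 + H/9) (I(H) = 9/(-7 + (H/((-3)**2) + 4/(-2))) = 9/(-7 + (H/9 + 4*(-1/2))) = 9/(-7 + (H*(1/9) - 2)) = 9/(-7 + (H/9 - 2)) = 9/(-7 + (-2 + H/9)) = 9/(-9 + H/9))
(I(-4)*9)*(-32) = ((81/(-81 - 4))*9)*(-32) = ((81/(-85))*9)*(-32) = ((81*(-1/85))*9)*(-32) = -81/85*9*(-32) = -729/85*(-32) = 23328/85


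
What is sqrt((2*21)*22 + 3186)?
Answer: sqrt(4110) ≈ 64.109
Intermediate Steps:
sqrt((2*21)*22 + 3186) = sqrt(42*22 + 3186) = sqrt(924 + 3186) = sqrt(4110)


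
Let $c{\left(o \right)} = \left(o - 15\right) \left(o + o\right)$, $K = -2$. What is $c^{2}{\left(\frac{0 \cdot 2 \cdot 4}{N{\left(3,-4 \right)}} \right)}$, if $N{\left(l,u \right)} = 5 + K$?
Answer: $0$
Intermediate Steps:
$N{\left(l,u \right)} = 3$ ($N{\left(l,u \right)} = 5 - 2 = 3$)
$c{\left(o \right)} = 2 o \left(-15 + o\right)$ ($c{\left(o \right)} = \left(-15 + o\right) 2 o = 2 o \left(-15 + o\right)$)
$c^{2}{\left(\frac{0 \cdot 2 \cdot 4}{N{\left(3,-4 \right)}} \right)} = \left(2 \frac{0 \cdot 2 \cdot 4}{3} \left(-15 + \frac{0 \cdot 2 \cdot 4}{3}\right)\right)^{2} = \left(2 \cdot 0 \cdot 4 \cdot \frac{1}{3} \left(-15 + 0 \cdot 4 \cdot \frac{1}{3}\right)\right)^{2} = \left(2 \cdot 0 \cdot \frac{1}{3} \left(-15 + 0 \cdot \frac{1}{3}\right)\right)^{2} = \left(2 \cdot 0 \left(-15 + 0\right)\right)^{2} = \left(2 \cdot 0 \left(-15\right)\right)^{2} = 0^{2} = 0$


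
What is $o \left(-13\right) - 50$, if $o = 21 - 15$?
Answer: $-128$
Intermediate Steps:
$o = 6$ ($o = 21 - 15 = 6$)
$o \left(-13\right) - 50 = 6 \left(-13\right) - 50 = -78 - 50 = -128$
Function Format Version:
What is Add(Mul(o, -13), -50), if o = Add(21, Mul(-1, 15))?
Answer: -128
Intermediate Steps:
o = 6 (o = Add(21, -15) = 6)
Add(Mul(o, -13), -50) = Add(Mul(6, -13), -50) = Add(-78, -50) = -128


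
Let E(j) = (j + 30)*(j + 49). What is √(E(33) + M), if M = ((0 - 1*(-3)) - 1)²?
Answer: √5170 ≈ 71.903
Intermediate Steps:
E(j) = (30 + j)*(49 + j)
M = 4 (M = ((0 + 3) - 1)² = (3 - 1)² = 2² = 4)
√(E(33) + M) = √((1470 + 33² + 79*33) + 4) = √((1470 + 1089 + 2607) + 4) = √(5166 + 4) = √5170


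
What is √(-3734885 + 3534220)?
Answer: I*√200665 ≈ 447.96*I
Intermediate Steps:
√(-3734885 + 3534220) = √(-200665) = I*√200665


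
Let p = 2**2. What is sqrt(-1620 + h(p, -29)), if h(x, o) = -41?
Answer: I*sqrt(1661) ≈ 40.755*I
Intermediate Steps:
p = 4
sqrt(-1620 + h(p, -29)) = sqrt(-1620 - 41) = sqrt(-1661) = I*sqrt(1661)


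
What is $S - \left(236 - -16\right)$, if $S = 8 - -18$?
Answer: $-226$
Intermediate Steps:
$S = 26$ ($S = 8 + 18 = 26$)
$S - \left(236 - -16\right) = 26 - \left(236 - -16\right) = 26 - 252 = -226$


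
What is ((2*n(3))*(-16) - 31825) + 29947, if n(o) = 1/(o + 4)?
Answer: -13178/7 ≈ -1882.6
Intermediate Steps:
n(o) = 1/(4 + o)
((2*n(3))*(-16) - 31825) + 29947 = ((2/(4 + 3))*(-16) - 31825) + 29947 = ((2/7)*(-16) - 31825) + 29947 = (-32/7 - 31825) + 29947 = -222807/7 + 29947 = -13178/7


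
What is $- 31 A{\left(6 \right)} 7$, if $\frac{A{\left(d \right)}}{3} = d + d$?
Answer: $-7812$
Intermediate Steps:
$A{\left(d \right)} = 6 d$ ($A{\left(d \right)} = 3 \left(d + d\right) = 3 \cdot 2 d = 6 d$)
$- 31 A{\left(6 \right)} 7 = - 31 \cdot 6 \cdot 6 \cdot 7 = \left(-31\right) 36 \cdot 7 = \left(-1116\right) 7 = -7812$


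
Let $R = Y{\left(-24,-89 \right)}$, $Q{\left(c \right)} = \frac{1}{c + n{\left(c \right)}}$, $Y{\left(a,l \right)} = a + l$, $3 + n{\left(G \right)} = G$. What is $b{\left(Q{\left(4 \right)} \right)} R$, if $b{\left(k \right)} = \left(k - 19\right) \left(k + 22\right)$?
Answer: $\frac{1179042}{25} \approx 47162.0$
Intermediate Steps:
$n{\left(G \right)} = -3 + G$
$Q{\left(c \right)} = \frac{1}{-3 + 2 c}$ ($Q{\left(c \right)} = \frac{1}{c + \left(-3 + c\right)} = \frac{1}{-3 + 2 c}$)
$b{\left(k \right)} = \left(-19 + k\right) \left(22 + k\right)$
$R = -113$ ($R = -24 - 89 = -113$)
$b{\left(Q{\left(4 \right)} \right)} R = \left(-418 + \left(\frac{1}{-3 + 2 \cdot 4}\right)^{2} + \frac{3}{-3 + 2 \cdot 4}\right) \left(-113\right) = \left(-418 + \left(\frac{1}{-3 + 8}\right)^{2} + \frac{3}{-3 + 8}\right) \left(-113\right) = \left(-418 + \left(\frac{1}{5}\right)^{2} + \frac{3}{5}\right) \left(-113\right) = \left(-418 + \left(\frac{1}{5}\right)^{2} + 3 \cdot \frac{1}{5}\right) \left(-113\right) = \left(-418 + \frac{1}{25} + \frac{3}{5}\right) \left(-113\right) = \left(- \frac{10434}{25}\right) \left(-113\right) = \frac{1179042}{25}$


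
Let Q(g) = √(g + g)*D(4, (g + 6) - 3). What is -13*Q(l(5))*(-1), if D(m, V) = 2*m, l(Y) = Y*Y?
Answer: 520*√2 ≈ 735.39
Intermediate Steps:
l(Y) = Y²
Q(g) = 8*√2*√g (Q(g) = √(g + g)*(2*4) = √(2*g)*8 = (√2*√g)*8 = 8*√2*√g)
-13*Q(l(5))*(-1) = -104*√2*√(5²)*(-1) = -104*√2*√25*(-1) = -104*√2*5*(-1) = -520*√2*(-1) = 520*√2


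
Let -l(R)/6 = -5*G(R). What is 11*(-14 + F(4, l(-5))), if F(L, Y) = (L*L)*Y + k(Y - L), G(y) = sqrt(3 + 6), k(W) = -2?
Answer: 15664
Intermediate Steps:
G(y) = 3 (G(y) = sqrt(9) = 3)
l(R) = 90 (l(R) = -(-30)*3 = -6*(-15) = 90)
F(L, Y) = -2 + Y*L**2 (F(L, Y) = (L*L)*Y - 2 = L**2*Y - 2 = Y*L**2 - 2 = -2 + Y*L**2)
11*(-14 + F(4, l(-5))) = 11*(-14 + (-2 + 90*4**2)) = 11*(-14 + (-2 + 90*16)) = 11*(-14 + (-2 + 1440)) = 11*(-14 + 1438) = 11*1424 = 15664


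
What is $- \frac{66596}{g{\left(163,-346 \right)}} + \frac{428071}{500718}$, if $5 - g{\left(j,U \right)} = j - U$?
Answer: $\frac{699199244}{5257539} \approx 132.99$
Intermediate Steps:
$g{\left(j,U \right)} = 5 + U - j$ ($g{\left(j,U \right)} = 5 - \left(j - U\right) = 5 + \left(U - j\right) = 5 + U - j$)
$- \frac{66596}{g{\left(163,-346 \right)}} + \frac{428071}{500718} = - \frac{66596}{5 - 346 - 163} + \frac{428071}{500718} = - \frac{66596}{5 - 346 - 163} + 428071 \cdot \frac{1}{500718} = - \frac{66596}{-504} + \frac{428071}{500718} = \left(-66596\right) \left(- \frac{1}{504}\right) + \frac{428071}{500718} = \frac{16649}{126} + \frac{428071}{500718} = \frac{699199244}{5257539}$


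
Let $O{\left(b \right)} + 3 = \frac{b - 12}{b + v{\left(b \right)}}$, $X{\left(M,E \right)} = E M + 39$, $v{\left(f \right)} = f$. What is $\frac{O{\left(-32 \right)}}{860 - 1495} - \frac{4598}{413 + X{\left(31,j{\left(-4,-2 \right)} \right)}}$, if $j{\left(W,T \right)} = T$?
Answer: $- \frac{934025}{79248} \approx -11.786$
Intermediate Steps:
$X{\left(M,E \right)} = 39 + E M$
$O{\left(b \right)} = -3 + \frac{-12 + b}{2 b}$ ($O{\left(b \right)} = -3 + \frac{b - 12}{b + b} = -3 + \frac{-12 + b}{2 b}$)
$\frac{O{\left(-32 \right)}}{860 - 1495} - \frac{4598}{413 + X{\left(31,j{\left(-4,-2 \right)} \right)}} = \frac{- \frac{5}{2} - \frac{6}{-32}}{860 - 1495} - \frac{4598}{413 + \left(39 - 62\right)} = \frac{- \frac{5}{2} - - \frac{3}{16}}{-635} - \frac{4598}{413 + \left(39 - 62\right)} = \left(- \frac{5}{2} + \frac{3}{16}\right) \left(- \frac{1}{635}\right) - \frac{4598}{413 - 23} = \left(- \frac{37}{16}\right) \left(- \frac{1}{635}\right) - \frac{4598}{390} = \frac{37}{10160} - \frac{2299}{195} = - \frac{934025}{79248}$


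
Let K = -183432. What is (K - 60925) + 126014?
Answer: -118343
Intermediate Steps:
(K - 60925) + 126014 = (-183432 - 60925) + 126014 = -244357 + 126014 = -118343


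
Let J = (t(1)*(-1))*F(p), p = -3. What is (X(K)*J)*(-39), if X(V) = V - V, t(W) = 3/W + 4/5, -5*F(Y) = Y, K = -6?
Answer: 0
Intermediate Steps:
F(Y) = -Y/5
t(W) = ⅘ + 3/W (t(W) = 3/W + 4*(⅕) = 3/W + ⅘ = ⅘ + 3/W)
X(V) = 0
J = -57/25 (J = ((⅘ + 3/1)*(-1))*(-⅕*(-3)) = ((⅘ + 3*1)*(-1))*(⅗) = ((⅘ + 3)*(-1))*(⅗) = ((19/5)*(-1))*(⅗) = -19/5*⅗ = -57/25 ≈ -2.2800)
(X(K)*J)*(-39) = (0*(-57/25))*(-39) = 0*(-39) = 0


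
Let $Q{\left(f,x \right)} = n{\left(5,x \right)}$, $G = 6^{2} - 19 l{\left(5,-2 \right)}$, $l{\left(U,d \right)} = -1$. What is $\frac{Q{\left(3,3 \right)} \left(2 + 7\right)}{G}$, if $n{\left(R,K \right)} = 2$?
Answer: $\frac{18}{55} \approx 0.32727$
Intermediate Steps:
$G = 55$ ($G = 6^{2} - -19 = 36 + 19 = 55$)
$Q{\left(f,x \right)} = 2$
$\frac{Q{\left(3,3 \right)} \left(2 + 7\right)}{G} = \frac{2 \left(2 + 7\right)}{55} = 2 \cdot 9 \cdot \frac{1}{55} = 18 \cdot \frac{1}{55} = \frac{18}{55}$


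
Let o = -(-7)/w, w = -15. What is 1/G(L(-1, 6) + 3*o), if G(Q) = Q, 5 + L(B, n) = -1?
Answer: -5/37 ≈ -0.13514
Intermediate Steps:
L(B, n) = -6 (L(B, n) = -5 - 1 = -6)
o = -7/15 (o = -(-7)/(-15) = -(-7)*(-1)/15 = -1*7/15 = -7/15 ≈ -0.46667)
1/G(L(-1, 6) + 3*o) = 1/(-6 + 3*(-7/15)) = 1/(-6 - 7/5) = 1/(-37/5) = -5/37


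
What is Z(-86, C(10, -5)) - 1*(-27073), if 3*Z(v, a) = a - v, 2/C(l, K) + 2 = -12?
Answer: 569134/21 ≈ 27102.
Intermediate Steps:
C(l, K) = -1/7 (C(l, K) = 2/(-2 - 12) = 2/(-14) = 2*(-1/14) = -1/7)
Z(v, a) = -v/3 + a/3 (Z(v, a) = (a - v)/3 = -v/3 + a/3)
Z(-86, C(10, -5)) - 1*(-27073) = (-1/3*(-86) + (1/3)*(-1/7)) - 1*(-27073) = (86/3 - 1/21) + 27073 = 601/21 + 27073 = 569134/21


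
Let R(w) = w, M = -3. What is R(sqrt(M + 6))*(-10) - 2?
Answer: -2 - 10*sqrt(3) ≈ -19.320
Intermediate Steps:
R(sqrt(M + 6))*(-10) - 2 = sqrt(-3 + 6)*(-10) - 2 = sqrt(3)*(-10) - 2 = -10*sqrt(3) - 2 = -2 - 10*sqrt(3)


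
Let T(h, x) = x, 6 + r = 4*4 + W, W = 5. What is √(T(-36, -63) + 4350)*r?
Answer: 15*√4287 ≈ 982.13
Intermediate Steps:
r = 15 (r = -6 + (4*4 + 5) = -6 + (16 + 5) = -6 + 21 = 15)
√(T(-36, -63) + 4350)*r = √(-63 + 4350)*15 = √4287*15 = 15*√4287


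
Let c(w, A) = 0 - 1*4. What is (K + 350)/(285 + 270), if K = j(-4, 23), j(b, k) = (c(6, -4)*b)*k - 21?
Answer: 697/555 ≈ 1.2559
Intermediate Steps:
c(w, A) = -4 (c(w, A) = 0 - 4 = -4)
j(b, k) = -21 - 4*b*k (j(b, k) = (-4*b)*k - 21 = -4*b*k - 21 = -21 - 4*b*k)
K = 347 (K = -21 - 4*(-4)*23 = -21 + 368 = 347)
(K + 350)/(285 + 270) = (347 + 350)/(285 + 270) = 697/555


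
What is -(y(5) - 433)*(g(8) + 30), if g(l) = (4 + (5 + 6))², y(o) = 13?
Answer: 107100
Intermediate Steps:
g(l) = 225 (g(l) = (4 + 11)² = 15² = 225)
-(y(5) - 433)*(g(8) + 30) = -(13 - 433)*(225 + 30) = -(-420)*255 = -1*(-107100) = 107100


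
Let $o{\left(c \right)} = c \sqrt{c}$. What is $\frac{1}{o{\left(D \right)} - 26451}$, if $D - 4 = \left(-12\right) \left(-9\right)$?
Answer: $- \frac{26451}{698250473} - \frac{448 \sqrt{7}}{698250473} \approx -3.9579 \cdot 10^{-5}$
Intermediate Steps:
$D = 112$ ($D = 4 - -108 = 4 + 108 = 112$)
$o{\left(c \right)} = c^{\frac{3}{2}}$
$\frac{1}{o{\left(D \right)} - 26451} = \frac{1}{112^{\frac{3}{2}} - 26451} = \frac{1}{448 \sqrt{7} - 26451} = \frac{1}{-26451 + 448 \sqrt{7}}$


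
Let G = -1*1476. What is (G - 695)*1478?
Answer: -3208738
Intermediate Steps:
G = -1476
(G - 695)*1478 = (-1476 - 695)*1478 = -2171*1478 = -3208738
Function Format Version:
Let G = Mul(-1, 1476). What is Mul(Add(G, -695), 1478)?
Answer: -3208738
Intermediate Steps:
G = -1476
Mul(Add(G, -695), 1478) = Mul(Add(-1476, -695), 1478) = Mul(-2171, 1478) = -3208738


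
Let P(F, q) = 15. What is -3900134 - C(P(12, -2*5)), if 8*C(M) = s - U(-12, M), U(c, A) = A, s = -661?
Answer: -7800099/2 ≈ -3.9000e+6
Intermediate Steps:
C(M) = -661/8 - M/8 (C(M) = (-661 - M)/8 = -661/8 - M/8)
-3900134 - C(P(12, -2*5)) = -3900134 - (-661/8 - ⅛*15) = -3900134 - (-661/8 - 15/8) = -3900134 - 1*(-169/2) = -3900134 + 169/2 = -7800099/2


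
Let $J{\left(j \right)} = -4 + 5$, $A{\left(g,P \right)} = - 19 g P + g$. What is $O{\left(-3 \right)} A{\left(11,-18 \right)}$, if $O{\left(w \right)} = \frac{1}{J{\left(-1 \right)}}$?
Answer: $3773$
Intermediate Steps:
$A{\left(g,P \right)} = g - 19 P g$ ($A{\left(g,P \right)} = - 19 P g + g = g - 19 P g$)
$J{\left(j \right)} = 1$
$O{\left(w \right)} = 1$ ($O{\left(w \right)} = 1^{-1} = 1$)
$O{\left(-3 \right)} A{\left(11,-18 \right)} = 1 \cdot 11 \left(1 - -342\right) = 1 \cdot 11 \left(1 + 342\right) = 1 \cdot 11 \cdot 343 = 1 \cdot 3773 = 3773$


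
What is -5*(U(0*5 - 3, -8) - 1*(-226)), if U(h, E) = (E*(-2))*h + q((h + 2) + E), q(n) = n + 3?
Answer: -860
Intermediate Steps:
q(n) = 3 + n
U(h, E) = 5 + E + h - 2*E*h (U(h, E) = (E*(-2))*h + (3 + ((h + 2) + E)) = (-2*E)*h + (3 + ((2 + h) + E)) = -2*E*h + (3 + (2 + E + h)) = -2*E*h + (5 + E + h) = 5 + E + h - 2*E*h)
-5*(U(0*5 - 3, -8) - 1*(-226)) = -5*((5 - 8 + (0*5 - 3) - 2*(-8)*(0*5 - 3)) - 1*(-226)) = -5*((5 - 8 + (0 - 3) - 2*(-8)*(0 - 3)) + 226) = -5*((5 - 8 - 3 - 2*(-8)*(-3)) + 226) = -5*((5 - 8 - 3 - 48) + 226) = -5*(-54 + 226) = -5*172 = -860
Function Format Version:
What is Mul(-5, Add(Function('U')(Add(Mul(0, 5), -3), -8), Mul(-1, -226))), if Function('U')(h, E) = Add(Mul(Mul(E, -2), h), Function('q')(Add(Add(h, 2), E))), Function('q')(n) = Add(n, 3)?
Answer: -860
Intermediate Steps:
Function('q')(n) = Add(3, n)
Function('U')(h, E) = Add(5, E, h, Mul(-2, E, h)) (Function('U')(h, E) = Add(Mul(Mul(E, -2), h), Add(3, Add(Add(h, 2), E))) = Add(Mul(Mul(-2, E), h), Add(3, Add(Add(2, h), E))) = Add(Mul(-2, E, h), Add(3, Add(2, E, h))) = Add(Mul(-2, E, h), Add(5, E, h)) = Add(5, E, h, Mul(-2, E, h)))
Mul(-5, Add(Function('U')(Add(Mul(0, 5), -3), -8), Mul(-1, -226))) = Mul(-5, Add(Add(5, -8, Add(Mul(0, 5), -3), Mul(-2, -8, Add(Mul(0, 5), -3))), Mul(-1, -226))) = Mul(-5, Add(Add(5, -8, Add(0, -3), Mul(-2, -8, Add(0, -3))), 226)) = Mul(-5, Add(Add(5, -8, -3, Mul(-2, -8, -3)), 226)) = Mul(-5, Add(Add(5, -8, -3, -48), 226)) = Mul(-5, Add(-54, 226)) = Mul(-5, 172) = -860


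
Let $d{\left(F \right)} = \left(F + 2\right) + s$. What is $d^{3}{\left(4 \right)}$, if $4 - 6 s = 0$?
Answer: $\frac{8000}{27} \approx 296.3$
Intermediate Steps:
$s = \frac{2}{3}$ ($s = \frac{2}{3} - 0 = \frac{2}{3} + 0 = \frac{2}{3} \approx 0.66667$)
$d{\left(F \right)} = \frac{8}{3} + F$ ($d{\left(F \right)} = \left(F + 2\right) + \frac{2}{3} = \left(2 + F\right) + \frac{2}{3} = \frac{8}{3} + F$)
$d^{3}{\left(4 \right)} = \left(\frac{8}{3} + 4\right)^{3} = \left(\frac{20}{3}\right)^{3} = \frac{8000}{27}$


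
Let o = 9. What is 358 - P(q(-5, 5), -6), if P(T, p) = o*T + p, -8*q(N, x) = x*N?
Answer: 2687/8 ≈ 335.88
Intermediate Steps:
q(N, x) = -N*x/8 (q(N, x) = -x*N/8 = -N*x/8)
P(T, p) = p + 9*T (P(T, p) = 9*T + p = p + 9*T)
358 - P(q(-5, 5), -6) = 358 - (-6 + 9*(-⅛*(-5)*5)) = 358 - (-6 + 9*(25/8)) = 358 - (-6 + 225/8) = 358 - 1*177/8 = 358 - 177/8 = 2687/8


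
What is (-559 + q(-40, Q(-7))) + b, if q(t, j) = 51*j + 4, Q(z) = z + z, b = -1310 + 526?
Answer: -2053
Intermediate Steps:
b = -784
Q(z) = 2*z
q(t, j) = 4 + 51*j
(-559 + q(-40, Q(-7))) + b = (-559 + (4 + 51*(2*(-7)))) - 784 = (-559 + (4 + 51*(-14))) - 784 = (-559 + (4 - 714)) - 784 = (-559 - 710) - 784 = -1269 - 784 = -2053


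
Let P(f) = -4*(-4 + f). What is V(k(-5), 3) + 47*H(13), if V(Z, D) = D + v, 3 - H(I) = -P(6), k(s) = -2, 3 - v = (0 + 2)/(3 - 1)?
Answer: -230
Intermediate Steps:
v = 2 (v = 3 - (0 + 2)/(3 - 1) = 3 - 2/2 = 3 - 1*1 = 3 - 1 = 2)
P(f) = 16 - 4*f
H(I) = -5 (H(I) = 3 - (-1)*(16 - 4*6) = 3 - (-1)*(16 - 24) = 3 - (-1)*(-8) = 3 - 1*8 = 3 - 8 = -5)
V(Z, D) = 2 + D (V(Z, D) = D + 2 = 2 + D)
V(k(-5), 3) + 47*H(13) = (2 + 3) + 47*(-5) = 5 - 235 = -230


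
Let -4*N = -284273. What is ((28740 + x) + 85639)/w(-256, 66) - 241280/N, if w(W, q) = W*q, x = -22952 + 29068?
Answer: -1532125535/145547776 ≈ -10.527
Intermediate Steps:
N = 284273/4 (N = -¼*(-284273) = 284273/4 ≈ 71068.)
x = 6116
((28740 + x) + 85639)/w(-256, 66) - 241280/N = ((28740 + 6116) + 85639)/((-256*66)) - 241280/284273/4 = (34856 + 85639)/(-16896) - 241280*4/284273 = 120495*(-1/16896) - 965120/284273 = -40165/5632 - 965120/284273 = -1532125535/145547776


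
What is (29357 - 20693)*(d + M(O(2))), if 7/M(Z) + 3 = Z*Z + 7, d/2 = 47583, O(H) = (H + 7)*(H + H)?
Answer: 267968437962/325 ≈ 8.2452e+8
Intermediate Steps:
O(H) = 2*H*(7 + H) (O(H) = (7 + H)*(2*H) = 2*H*(7 + H))
d = 95166 (d = 2*47583 = 95166)
M(Z) = 7/(4 + Z²) (M(Z) = 7/(-3 + (Z*Z + 7)) = 7/(-3 + (Z² + 7)) = 7/(-3 + (7 + Z²)) = 7/(4 + Z²))
(29357 - 20693)*(d + M(O(2))) = (29357 - 20693)*(95166 + 7/(4 + (2*2*(7 + 2))²)) = 8664*(95166 + 7/(4 + (2*2*9)²)) = 8664*(95166 + 7/(4 + 36²)) = 8664*(95166 + 7/(4 + 1296)) = 8664*(95166 + 7/1300) = 8664*(123715807/1300) = 267968437962/325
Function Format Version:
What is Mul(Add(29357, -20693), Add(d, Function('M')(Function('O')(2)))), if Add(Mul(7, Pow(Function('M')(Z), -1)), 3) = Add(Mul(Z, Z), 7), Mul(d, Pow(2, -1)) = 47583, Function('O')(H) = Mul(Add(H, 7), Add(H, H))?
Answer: Rational(267968437962, 325) ≈ 8.2452e+8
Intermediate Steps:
Function('O')(H) = Mul(2, H, Add(7, H)) (Function('O')(H) = Mul(Add(7, H), Mul(2, H)) = Mul(2, H, Add(7, H)))
d = 95166 (d = Mul(2, 47583) = 95166)
Function('M')(Z) = Mul(7, Pow(Add(4, Pow(Z, 2)), -1)) (Function('M')(Z) = Mul(7, Pow(Add(-3, Add(Mul(Z, Z), 7)), -1)) = Mul(7, Pow(Add(-3, Add(Pow(Z, 2), 7)), -1)) = Mul(7, Pow(Add(-3, Add(7, Pow(Z, 2))), -1)) = Mul(7, Pow(Add(4, Pow(Z, 2)), -1)))
Mul(Add(29357, -20693), Add(d, Function('M')(Function('O')(2)))) = Mul(Add(29357, -20693), Add(95166, Mul(7, Pow(Add(4, Pow(Mul(2, 2, Add(7, 2)), 2)), -1)))) = Mul(8664, Add(95166, Mul(7, Pow(Add(4, Pow(Mul(2, 2, 9), 2)), -1)))) = Mul(8664, Add(95166, Mul(7, Pow(Add(4, Pow(36, 2)), -1)))) = Mul(8664, Add(95166, Mul(7, Pow(Add(4, 1296), -1)))) = Mul(8664, Add(95166, Mul(7, Pow(1300, -1)))) = Mul(8664, Add(95166, Mul(7, Rational(1, 1300)))) = Mul(8664, Add(95166, Rational(7, 1300))) = Mul(8664, Rational(123715807, 1300)) = Rational(267968437962, 325)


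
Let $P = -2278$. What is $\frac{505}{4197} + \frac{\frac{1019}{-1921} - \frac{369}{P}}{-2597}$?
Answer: $\frac{337992681043}{2805711951126} \approx 0.12047$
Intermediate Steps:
$\frac{505}{4197} + \frac{\frac{1019}{-1921} - \frac{369}{P}}{-2597} = \frac{505}{4197} + \frac{\frac{1019}{-1921} - \frac{369}{-2278}}{-2597} = 505 \cdot \frac{1}{4197} + \left(1019 \left(- \frac{1}{1921}\right) - - \frac{369}{2278}\right) \left(- \frac{1}{2597}\right) = \frac{505}{4197} + \left(- \frac{1019}{1921} + \frac{369}{2278}\right) \left(- \frac{1}{2597}\right) = \frac{505}{4197} - - \frac{94849}{668504158} = \frac{505}{4197} + \frac{94849}{668504158} = \frac{337992681043}{2805711951126}$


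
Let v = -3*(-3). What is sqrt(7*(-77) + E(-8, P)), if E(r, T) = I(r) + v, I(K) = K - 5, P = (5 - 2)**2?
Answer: I*sqrt(543) ≈ 23.302*I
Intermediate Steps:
P = 9 (P = 3**2 = 9)
I(K) = -5 + K
v = 9
E(r, T) = 4 + r (E(r, T) = (-5 + r) + 9 = 4 + r)
sqrt(7*(-77) + E(-8, P)) = sqrt(7*(-77) + (4 - 8)) = sqrt(-539 - 4) = sqrt(-543) = I*sqrt(543)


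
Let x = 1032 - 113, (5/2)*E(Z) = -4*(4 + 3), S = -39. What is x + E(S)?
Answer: 4539/5 ≈ 907.80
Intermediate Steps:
E(Z) = -56/5 (E(Z) = 2*(-4*(4 + 3))/5 = 2*(-4*7)/5 = (⅖)*(-28) = -56/5)
x = 919
x + E(S) = 919 - 56/5 = 4539/5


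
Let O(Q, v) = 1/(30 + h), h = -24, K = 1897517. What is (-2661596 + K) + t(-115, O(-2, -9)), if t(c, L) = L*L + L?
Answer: -27506837/36 ≈ -7.6408e+5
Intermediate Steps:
O(Q, v) = 1/6 (O(Q, v) = 1/(30 - 24) = 1/6)
t(c, L) = L + L**2 (t(c, L) = L**2 + L = L + L**2)
(-2661596 + K) + t(-115, O(-2, -9)) = (-2661596 + 1897517) + (1 + 1/6)/6 = -764079 + (1/6)*(7/6) = -764079 + 7/36 = -27506837/36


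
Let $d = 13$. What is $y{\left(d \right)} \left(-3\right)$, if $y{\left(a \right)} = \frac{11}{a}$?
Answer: $- \frac{33}{13} \approx -2.5385$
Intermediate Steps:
$y{\left(d \right)} \left(-3\right) = \frac{11}{13} \left(-3\right) = - \frac{33}{13}$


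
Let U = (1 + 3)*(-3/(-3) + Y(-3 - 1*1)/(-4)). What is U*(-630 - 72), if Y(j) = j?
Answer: -5616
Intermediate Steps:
U = 8 (U = (1 + 3)*(-3/(-3) + (-3 - 1*1)/(-4)) = 4*(-3*(-⅓) + (-3 - 1)*(-¼)) = 4*(1 - 4*(-¼)) = 4*(1 + 1) = 4*2 = 8)
U*(-630 - 72) = 8*(-630 - 72) = 8*(-702) = -5616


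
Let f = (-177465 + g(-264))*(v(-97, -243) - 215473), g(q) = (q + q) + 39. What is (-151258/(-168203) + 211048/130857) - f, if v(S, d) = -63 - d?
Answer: -843273321438154540012/22010539971 ≈ -3.8312e+10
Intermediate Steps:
g(q) = 39 + 2*q (g(q) = 2*q + 39 = 39 + 2*q)
f = 38312250522 (f = (-177465 + (39 + 2*(-264)))*((-63 - 1*(-243)) - 215473) = (-177465 + (39 - 528))*((-63 + 243) - 215473) = (-177465 - 489)*(180 - 215473) = -177954*(-215293) = 38312250522)
(-151258/(-168203) + 211048/130857) - f = (-151258/(-168203) + 211048/130857) - 1*38312250522 = (-151258*(-1/168203) + 211048*(1/130857)) - 38312250522 = (151258/168203 + 211048/130857) - 38312250522 = 55292074850/22010539971 - 38312250522 = -843273321438154540012/22010539971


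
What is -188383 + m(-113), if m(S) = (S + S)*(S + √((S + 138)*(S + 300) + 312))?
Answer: -162845 - 226*√4987 ≈ -1.7880e+5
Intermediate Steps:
m(S) = 2*S*(S + √(312 + (138 + S)*(300 + S))) (m(S) = (2*S)*(S + √((138 + S)*(300 + S) + 312)) = (2*S)*(S + √(312 + (138 + S)*(300 + S))) = 2*S*(S + √(312 + (138 + S)*(300 + S))))
-188383 + m(-113) = -188383 + 2*(-113)*(-113 + √(41712 + (-113)² + 438*(-113))) = -188383 + 2*(-113)*(-113 + √(41712 + 12769 - 49494)) = -188383 + 2*(-113)*(-113 + √4987) = -188383 + (25538 - 226*√4987) = -162845 - 226*√4987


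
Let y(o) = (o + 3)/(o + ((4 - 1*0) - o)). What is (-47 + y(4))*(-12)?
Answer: 543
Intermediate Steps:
y(o) = ¾ + o/4 (y(o) = (3 + o)/(o + ((4 + 0) - o)) = (3 + o)/(o + (4 - o)) = (3 + o)/4 = (3 + o)*(¼) = ¾ + o/4)
(-47 + y(4))*(-12) = (-47 + (¾ + (¼)*4))*(-12) = (-47 + (¾ + 1))*(-12) = (-47 + 7/4)*(-12) = -181/4*(-12) = 543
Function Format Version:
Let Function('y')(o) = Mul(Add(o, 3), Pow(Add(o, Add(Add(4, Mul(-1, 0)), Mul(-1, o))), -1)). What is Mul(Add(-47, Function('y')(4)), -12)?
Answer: 543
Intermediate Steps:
Function('y')(o) = Add(Rational(3, 4), Mul(Rational(1, 4), o)) (Function('y')(o) = Mul(Add(3, o), Pow(Add(o, Add(Add(4, 0), Mul(-1, o))), -1)) = Mul(Add(3, o), Pow(Add(o, Add(4, Mul(-1, o))), -1)) = Mul(Add(3, o), Pow(4, -1)) = Mul(Add(3, o), Rational(1, 4)) = Add(Rational(3, 4), Mul(Rational(1, 4), o)))
Mul(Add(-47, Function('y')(4)), -12) = Mul(Add(-47, Add(Rational(3, 4), Mul(Rational(1, 4), 4))), -12) = Mul(Add(-47, Add(Rational(3, 4), 1)), -12) = Mul(Add(-47, Rational(7, 4)), -12) = Mul(Rational(-181, 4), -12) = 543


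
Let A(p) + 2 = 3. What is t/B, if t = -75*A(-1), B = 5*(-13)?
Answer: 15/13 ≈ 1.1538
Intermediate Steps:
A(p) = 1 (A(p) = -2 + 3 = 1)
B = -65
t = -75 (t = -75*1 = -75)
t/B = -75/(-65) = -75*(-1/65) = 15/13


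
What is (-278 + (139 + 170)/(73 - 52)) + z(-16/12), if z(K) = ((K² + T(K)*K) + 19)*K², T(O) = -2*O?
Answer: -131923/567 ≈ -232.67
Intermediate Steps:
z(K) = K²*(19 - K²) (z(K) = ((K² + (-2*K)*K) + 19)*K² = ((K² - 2*K²) + 19)*K² = (-K² + 19)*K² = (19 - K²)*K² = K²*(19 - K²))
(-278 + (139 + 170)/(73 - 52)) + z(-16/12) = (-278 + (139 + 170)/(73 - 52)) + (-16/12)²*(19 - (-16/12)²) = (-278 + 309/21) + (-16*1/12)²*(19 - (-16*1/12)²) = (-278 + 309*(1/21)) + (-4/3)²*(19 - (-4/3)²) = (-278 + 103/7) + 16*(19 - 1*16/9)/9 = -1843/7 + 16*(19 - 16/9)/9 = -1843/7 + (16/9)*(155/9) = -1843/7 + 2480/81 = -131923/567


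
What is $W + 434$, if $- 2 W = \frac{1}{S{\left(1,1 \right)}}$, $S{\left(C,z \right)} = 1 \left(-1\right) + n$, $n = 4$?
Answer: $\frac{2603}{6} \approx 433.83$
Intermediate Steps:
$S{\left(C,z \right)} = 3$ ($S{\left(C,z \right)} = 1 \left(-1\right) + 4 = -1 + 4 = 3$)
$W = - \frac{1}{6}$ ($W = - \frac{1}{2 \cdot 3} = \left(- \frac{1}{2}\right) \frac{1}{3} = - \frac{1}{6} \approx -0.16667$)
$W + 434 = - \frac{1}{6} + 434 = \frac{2603}{6}$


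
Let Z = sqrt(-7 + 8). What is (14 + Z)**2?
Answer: 225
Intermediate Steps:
Z = 1 (Z = sqrt(1) = 1)
(14 + Z)**2 = (14 + 1)**2 = 15**2 = 225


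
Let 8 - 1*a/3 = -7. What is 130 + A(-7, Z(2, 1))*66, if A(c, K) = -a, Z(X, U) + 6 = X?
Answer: -2840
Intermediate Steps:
a = 45 (a = 24 - 3*(-7) = 24 + 21 = 45)
Z(X, U) = -6 + X
A(c, K) = -45 (A(c, K) = -1*45 = -45)
130 + A(-7, Z(2, 1))*66 = 130 - 45*66 = 130 - 2970 = -2840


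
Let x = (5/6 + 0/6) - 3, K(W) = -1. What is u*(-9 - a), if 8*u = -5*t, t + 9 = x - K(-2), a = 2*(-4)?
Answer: -305/48 ≈ -6.3542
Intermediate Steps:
a = -8
x = -13/6 (x = (5*(⅙) + 0*(⅙)) - 3 = (⅚ + 0) - 3 = ⅚ - 3 = -13/6 ≈ -2.1667)
t = -61/6 (t = -9 + (-13/6 - 1*(-1)) = -9 + (-13/6 + 1) = -9 - 7/6 = -61/6 ≈ -10.167)
u = 305/48 (u = (-5*(-61/6))/8 = (⅛)*(305/6) = 305/48 ≈ 6.3542)
u*(-9 - a) = 305*(-9 - 1*(-8))/48 = 305*(-9 + 8)/48 = (305/48)*(-1) = -305/48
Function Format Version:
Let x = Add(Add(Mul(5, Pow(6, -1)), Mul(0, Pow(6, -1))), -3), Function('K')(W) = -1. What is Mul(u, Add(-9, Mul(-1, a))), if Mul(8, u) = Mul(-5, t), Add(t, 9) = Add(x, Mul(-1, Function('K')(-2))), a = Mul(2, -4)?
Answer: Rational(-305, 48) ≈ -6.3542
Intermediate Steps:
a = -8
x = Rational(-13, 6) (x = Add(Add(Mul(5, Rational(1, 6)), Mul(0, Rational(1, 6))), -3) = Add(Add(Rational(5, 6), 0), -3) = Add(Rational(5, 6), -3) = Rational(-13, 6) ≈ -2.1667)
t = Rational(-61, 6) (t = Add(-9, Add(Rational(-13, 6), Mul(-1, -1))) = Add(-9, Add(Rational(-13, 6), 1)) = Add(-9, Rational(-7, 6)) = Rational(-61, 6) ≈ -10.167)
u = Rational(305, 48) (u = Mul(Rational(1, 8), Mul(-5, Rational(-61, 6))) = Mul(Rational(1, 8), Rational(305, 6)) = Rational(305, 48) ≈ 6.3542)
Mul(u, Add(-9, Mul(-1, a))) = Mul(Rational(305, 48), Add(-9, Mul(-1, -8))) = Mul(Rational(305, 48), Add(-9, 8)) = Mul(Rational(305, 48), -1) = Rational(-305, 48)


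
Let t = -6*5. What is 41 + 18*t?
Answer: -499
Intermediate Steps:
t = -30
41 + 18*t = 41 + 18*(-30) = 41 - 540 = -499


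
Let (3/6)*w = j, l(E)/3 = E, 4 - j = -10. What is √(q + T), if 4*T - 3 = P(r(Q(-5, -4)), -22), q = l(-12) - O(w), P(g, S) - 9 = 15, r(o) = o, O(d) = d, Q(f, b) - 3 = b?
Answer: I*√229/2 ≈ 7.5664*I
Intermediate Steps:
j = 14 (j = 4 - 1*(-10) = 4 + 10 = 14)
Q(f, b) = 3 + b
l(E) = 3*E
w = 28 (w = 2*14 = 28)
P(g, S) = 24 (P(g, S) = 9 + 15 = 24)
q = -64 (q = 3*(-12) - 1*28 = -36 - 28 = -64)
T = 27/4 (T = ¾ + (¼)*24 = ¾ + 6 = 27/4 ≈ 6.7500)
√(q + T) = √(-64 + 27/4) = √(-229/4) = I*√229/2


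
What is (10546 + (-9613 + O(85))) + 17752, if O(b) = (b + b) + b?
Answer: 18940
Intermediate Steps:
O(b) = 3*b (O(b) = 2*b + b = 3*b)
(10546 + (-9613 + O(85))) + 17752 = (10546 + (-9613 + 3*85)) + 17752 = (10546 + (-9613 + 255)) + 17752 = (10546 - 9358) + 17752 = 1188 + 17752 = 18940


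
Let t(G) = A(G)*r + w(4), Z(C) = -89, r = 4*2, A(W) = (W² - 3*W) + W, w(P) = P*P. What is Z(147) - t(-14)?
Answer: -1897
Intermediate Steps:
w(P) = P²
A(W) = W² - 2*W
r = 8
t(G) = 16 + 8*G*(-2 + G) (t(G) = (G*(-2 + G))*8 + 4² = 8*G*(-2 + G) + 16 = 16 + 8*G*(-2 + G))
Z(147) - t(-14) = -89 - (16 + 8*(-14)*(-2 - 14)) = -89 - (16 + 8*(-14)*(-16)) = -89 - (16 + 1792) = -89 - 1*1808 = -89 - 1808 = -1897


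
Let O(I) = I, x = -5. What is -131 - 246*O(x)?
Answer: 1099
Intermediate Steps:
-131 - 246*O(x) = -131 - 246*(-5) = -131 + 1230 = 1099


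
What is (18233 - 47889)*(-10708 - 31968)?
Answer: 1265599456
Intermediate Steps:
(18233 - 47889)*(-10708 - 31968) = -29656*(-42676) = 1265599456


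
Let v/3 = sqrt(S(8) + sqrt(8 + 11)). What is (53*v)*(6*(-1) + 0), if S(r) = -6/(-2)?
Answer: -954*sqrt(3 + sqrt(19)) ≈ -2587.9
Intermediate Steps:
S(r) = 3 (S(r) = -6*(-1/2) = 3)
v = 3*sqrt(3 + sqrt(19)) (v = 3*sqrt(3 + sqrt(8 + 11)) = 3*sqrt(3 + sqrt(19)) ≈ 8.1382)
(53*v)*(6*(-1) + 0) = (53*(3*sqrt(3 + sqrt(19))))*(6*(-1) + 0) = (159*sqrt(3 + sqrt(19)))*(-6 + 0) = (159*sqrt(3 + sqrt(19)))*(-6) = -954*sqrt(3 + sqrt(19))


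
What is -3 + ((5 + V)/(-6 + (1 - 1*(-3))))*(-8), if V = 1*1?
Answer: 21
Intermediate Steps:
V = 1
-3 + ((5 + V)/(-6 + (1 - 1*(-3))))*(-8) = -3 + ((5 + 1)/(-6 + (1 - 1*(-3))))*(-8) = -3 + (6/(-6 + (1 + 3)))*(-8) = -3 + (6/(-6 + 4))*(-8) = -3 + (6/(-2))*(-8) = -3 + (6*(-½))*(-8) = -3 - 3*(-8) = -3 + 24 = 21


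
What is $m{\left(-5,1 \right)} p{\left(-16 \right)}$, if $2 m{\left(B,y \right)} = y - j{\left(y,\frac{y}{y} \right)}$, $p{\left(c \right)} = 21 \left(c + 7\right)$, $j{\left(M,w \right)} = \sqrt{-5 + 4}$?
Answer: $- \frac{189}{2} + \frac{189 i}{2} \approx -94.5 + 94.5 i$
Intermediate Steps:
$j{\left(M,w \right)} = i$ ($j{\left(M,w \right)} = \sqrt{-1} = i$)
$p{\left(c \right)} = 147 + 21 c$ ($p{\left(c \right)} = 21 \left(7 + c\right) = 147 + 21 c$)
$m{\left(B,y \right)} = \frac{y}{2} - \frac{i}{2}$ ($m{\left(B,y \right)} = \frac{y - i}{2} = \frac{y}{2} - \frac{i}{2}$)
$m{\left(-5,1 \right)} p{\left(-16 \right)} = \left(\frac{1}{2} \cdot 1 - \frac{i}{2}\right) \left(147 + 21 \left(-16\right)\right) = \left(\frac{1}{2} - \frac{i}{2}\right) \left(147 - 336\right) = \left(\frac{1}{2} - \frac{i}{2}\right) \left(-189\right) = - \frac{189}{2} + \frac{189 i}{2}$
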